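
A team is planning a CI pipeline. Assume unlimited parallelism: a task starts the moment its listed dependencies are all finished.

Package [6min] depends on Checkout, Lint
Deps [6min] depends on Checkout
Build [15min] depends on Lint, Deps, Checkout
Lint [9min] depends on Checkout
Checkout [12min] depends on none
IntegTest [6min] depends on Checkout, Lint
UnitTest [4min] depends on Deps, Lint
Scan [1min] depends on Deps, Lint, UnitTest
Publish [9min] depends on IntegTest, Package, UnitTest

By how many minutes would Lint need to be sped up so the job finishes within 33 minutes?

Current finish: 36 minutes; target: 33.
Lint is on every critical path, so each minute cut from Lint cuts the finish by one (this holds down to a finish of 33).
Need 36 − 33 = 3 minutes off Lint → Lint becomes 6 minutes, finish becomes 33.

3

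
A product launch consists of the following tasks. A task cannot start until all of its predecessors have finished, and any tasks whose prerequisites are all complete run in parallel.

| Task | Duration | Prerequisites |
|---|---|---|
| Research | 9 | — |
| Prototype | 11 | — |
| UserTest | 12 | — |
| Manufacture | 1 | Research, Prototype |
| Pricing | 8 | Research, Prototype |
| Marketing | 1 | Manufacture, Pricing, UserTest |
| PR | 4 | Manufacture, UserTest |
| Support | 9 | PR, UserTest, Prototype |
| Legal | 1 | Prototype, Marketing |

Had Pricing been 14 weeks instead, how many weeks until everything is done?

27

The binding path is Prototype→Manufacture→PR→Support = 11+1+4+9 = 25; finish at 25 weeks.
The longest path through Pricing is only 21 weeks, so Pricing has float 4.
Now Prototype→Pricing→Marketing→Legal = 11+14+1+1 = 27 is longest, so the finish becomes 27 weeks.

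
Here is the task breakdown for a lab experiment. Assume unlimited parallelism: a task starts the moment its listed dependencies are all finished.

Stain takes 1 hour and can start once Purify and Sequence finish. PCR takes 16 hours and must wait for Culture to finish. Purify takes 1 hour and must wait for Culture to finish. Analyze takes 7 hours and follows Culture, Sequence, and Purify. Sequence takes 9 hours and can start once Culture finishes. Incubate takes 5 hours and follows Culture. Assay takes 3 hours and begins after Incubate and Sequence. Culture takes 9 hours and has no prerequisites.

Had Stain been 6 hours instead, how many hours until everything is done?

Actual critical path: Culture→PCR = 9+16 = 25 ⇒ 25 hours.
The longest path through Stain is only 19 hours, so Stain has float 6.
That remains the longest chain; total 25 hours.

25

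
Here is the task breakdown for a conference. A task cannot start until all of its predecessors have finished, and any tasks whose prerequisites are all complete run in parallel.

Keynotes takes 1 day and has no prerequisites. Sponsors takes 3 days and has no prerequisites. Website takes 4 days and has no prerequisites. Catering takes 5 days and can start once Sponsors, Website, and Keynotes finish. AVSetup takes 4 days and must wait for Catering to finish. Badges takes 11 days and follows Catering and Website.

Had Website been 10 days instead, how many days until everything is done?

26

As given, the longest chain is Website→Catering→Badges = 4+5+11 = 20, so the finish is 20 days.
Since Website is critical, the +6 change carries straight to that chain (now 26 days).
That remains the longest chain; total 26 days.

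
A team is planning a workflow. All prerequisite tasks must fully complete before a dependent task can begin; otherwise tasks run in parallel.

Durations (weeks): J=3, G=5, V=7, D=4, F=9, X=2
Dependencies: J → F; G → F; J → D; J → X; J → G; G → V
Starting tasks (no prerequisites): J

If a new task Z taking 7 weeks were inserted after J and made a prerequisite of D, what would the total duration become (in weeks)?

17

Originally the workflow takes 17 weeks.
With Z inserted, D now waits for max(J, Z).
New critical path: J→G→F = 3+5+9 = 17 ⇒ 17 weeks.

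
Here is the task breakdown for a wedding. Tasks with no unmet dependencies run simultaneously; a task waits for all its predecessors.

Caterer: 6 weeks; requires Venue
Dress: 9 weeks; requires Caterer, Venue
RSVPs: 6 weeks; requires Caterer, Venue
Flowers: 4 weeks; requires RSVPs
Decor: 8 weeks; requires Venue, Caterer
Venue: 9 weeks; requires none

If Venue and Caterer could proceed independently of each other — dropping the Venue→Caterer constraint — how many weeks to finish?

19

With the dependency in place, Venue→Caterer→RSVPs→Flowers = 9+6+6+4 = 25 sets the finish at 25 weeks.
Without Venue→Caterer, Caterer's earliest start moves from 9 to 0.
The longest chain is now Venue→RSVPs→Flowers = 9+6+4 = 19, so the project takes 19 weeks.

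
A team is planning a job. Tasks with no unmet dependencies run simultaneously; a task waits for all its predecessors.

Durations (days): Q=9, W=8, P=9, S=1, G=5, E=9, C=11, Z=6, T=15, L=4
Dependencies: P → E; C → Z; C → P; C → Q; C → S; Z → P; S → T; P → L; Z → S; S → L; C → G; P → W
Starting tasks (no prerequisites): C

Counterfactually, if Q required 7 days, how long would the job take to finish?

35

Baseline: C→Z→P→E = 11+6+9+9 = 35 → 35 days.
Q is off the critical path — its longest chain is 20 days, giving 15 of slack.
The critical path is still C→Z→P→E; finish is now 35 days.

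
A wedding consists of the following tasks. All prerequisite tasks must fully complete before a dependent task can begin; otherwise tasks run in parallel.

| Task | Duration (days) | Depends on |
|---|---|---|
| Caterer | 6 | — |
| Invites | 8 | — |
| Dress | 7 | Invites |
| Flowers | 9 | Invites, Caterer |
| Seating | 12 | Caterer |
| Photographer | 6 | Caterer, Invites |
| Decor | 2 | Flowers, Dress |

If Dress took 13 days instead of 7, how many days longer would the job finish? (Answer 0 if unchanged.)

Actual critical path: Invites→Flowers→Decor = 8+9+2 = 19 ⇒ 19 days.
The longest path through Dress is only 17 days, so Dress has float 2.
New critical path: Invites→Dress→Decor = 8+13+2 = 23 ⇒ 23 days.
Change in finish: 23 − 19 = +4 days.

4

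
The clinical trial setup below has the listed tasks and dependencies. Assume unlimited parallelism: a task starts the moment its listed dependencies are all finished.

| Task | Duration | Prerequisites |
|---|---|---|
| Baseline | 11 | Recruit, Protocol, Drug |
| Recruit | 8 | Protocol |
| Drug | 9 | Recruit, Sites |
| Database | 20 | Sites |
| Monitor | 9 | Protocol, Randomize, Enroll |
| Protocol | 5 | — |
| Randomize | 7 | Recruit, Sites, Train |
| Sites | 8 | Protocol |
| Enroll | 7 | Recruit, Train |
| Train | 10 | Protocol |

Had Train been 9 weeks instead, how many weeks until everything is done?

33

The binding path is Protocol→Sites→Drug→Baseline = 5+8+9+11 = 33; finish at 33 weeks.
The longest path through Train is only 31 weeks, so Train has float 2.
The critical path is still Protocol→Sites→Drug→Baseline; finish is now 33 weeks.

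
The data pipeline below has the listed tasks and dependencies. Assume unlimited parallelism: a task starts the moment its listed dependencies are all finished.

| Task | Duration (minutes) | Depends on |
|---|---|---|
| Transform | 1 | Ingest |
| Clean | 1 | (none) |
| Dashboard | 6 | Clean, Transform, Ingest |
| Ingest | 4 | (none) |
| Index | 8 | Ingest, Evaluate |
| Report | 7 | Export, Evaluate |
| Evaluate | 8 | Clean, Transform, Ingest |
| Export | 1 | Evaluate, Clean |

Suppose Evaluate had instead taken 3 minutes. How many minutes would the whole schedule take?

Critical path before the change: Ingest→Transform→Evaluate→Export→Report = 4+1+8+1+7 = 21 giving 21 minutes.
Since Evaluate is critical, the -5 change carries straight to that chain (now 16 minutes).
That remains the longest chain; total 16 minutes.

16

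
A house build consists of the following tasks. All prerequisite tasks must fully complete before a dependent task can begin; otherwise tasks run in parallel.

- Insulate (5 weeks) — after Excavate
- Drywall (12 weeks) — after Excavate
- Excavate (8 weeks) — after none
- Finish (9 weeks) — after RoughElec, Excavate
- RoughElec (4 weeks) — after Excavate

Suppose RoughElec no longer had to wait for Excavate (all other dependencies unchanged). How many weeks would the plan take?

20

Before: longest chain Excavate→RoughElec→Finish = 8+4+9 = 21, finish 21.
Without Excavate→RoughElec, RoughElec's earliest start moves from 8 to 0.
New critical path: Excavate→Drywall = 8+12 = 20 ⇒ 20 weeks.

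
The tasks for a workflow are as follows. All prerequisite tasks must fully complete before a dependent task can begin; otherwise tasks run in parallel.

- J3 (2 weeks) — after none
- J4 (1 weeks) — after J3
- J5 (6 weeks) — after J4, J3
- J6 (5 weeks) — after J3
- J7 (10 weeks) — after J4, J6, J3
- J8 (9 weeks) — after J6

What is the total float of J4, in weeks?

4

The longest chain is J3→J6→J7 = 2+5+10 = 17; overall finish 17 weeks.
J4 finishes as early as 3 and must finish by 7.
Slack of J4 = 6 − 2 = 4 weeks.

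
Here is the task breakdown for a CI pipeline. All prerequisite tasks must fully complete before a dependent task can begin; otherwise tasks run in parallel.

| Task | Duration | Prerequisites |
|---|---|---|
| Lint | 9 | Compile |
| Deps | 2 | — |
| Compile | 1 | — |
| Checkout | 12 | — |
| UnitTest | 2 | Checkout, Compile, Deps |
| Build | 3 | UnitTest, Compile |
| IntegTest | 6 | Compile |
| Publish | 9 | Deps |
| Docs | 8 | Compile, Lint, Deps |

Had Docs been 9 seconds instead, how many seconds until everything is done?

19

As given, the longest chain is Compile→Lint→Docs = 1+9+8 = 18, so the finish is 18 seconds.
Since Docs is critical, the +1 change carries straight to that chain (now 19 seconds).
No other chain overtakes it, so the finish is 19 seconds.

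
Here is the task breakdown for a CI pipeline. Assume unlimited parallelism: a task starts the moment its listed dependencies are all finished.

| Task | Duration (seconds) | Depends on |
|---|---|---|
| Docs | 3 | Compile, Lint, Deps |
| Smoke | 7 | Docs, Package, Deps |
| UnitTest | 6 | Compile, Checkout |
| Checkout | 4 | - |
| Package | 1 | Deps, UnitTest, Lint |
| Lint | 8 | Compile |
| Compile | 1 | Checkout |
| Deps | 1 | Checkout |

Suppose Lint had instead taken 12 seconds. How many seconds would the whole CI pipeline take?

As given, the longest chain is Checkout→Compile→Lint→Docs→Smoke = 4+1+8+3+7 = 23, so the finish is 23 seconds.
Lint is on the critical path; changing it to 12 makes that path 27 seconds.
No other chain overtakes it, so the finish is 27 seconds.

27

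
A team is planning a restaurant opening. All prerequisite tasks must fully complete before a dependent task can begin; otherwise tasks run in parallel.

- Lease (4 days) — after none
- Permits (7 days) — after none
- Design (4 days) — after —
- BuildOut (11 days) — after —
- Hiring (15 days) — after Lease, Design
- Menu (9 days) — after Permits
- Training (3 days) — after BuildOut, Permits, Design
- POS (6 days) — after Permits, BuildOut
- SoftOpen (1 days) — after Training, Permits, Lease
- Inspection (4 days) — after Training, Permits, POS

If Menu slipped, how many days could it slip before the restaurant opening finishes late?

The longest chain is BuildOut→POS→Inspection = 11+6+4 = 21; overall finish 21 days.
Menu finishes as early as 16 and must finish by 21.
So Menu can slip 21 − 16 = 5 days.

5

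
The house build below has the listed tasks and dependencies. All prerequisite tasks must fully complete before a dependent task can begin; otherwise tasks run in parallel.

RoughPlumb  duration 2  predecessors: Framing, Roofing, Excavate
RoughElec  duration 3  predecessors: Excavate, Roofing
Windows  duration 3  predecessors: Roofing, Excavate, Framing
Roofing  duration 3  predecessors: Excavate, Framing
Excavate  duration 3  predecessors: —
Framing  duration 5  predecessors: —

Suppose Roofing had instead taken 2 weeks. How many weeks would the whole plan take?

The binding path is Framing→Roofing→Windows = 5+3+3 = 11; finish at 11 weeks.
Roofing lies on that path, so at 2 weeks the path becomes 10 weeks.
The critical path is still Framing→Roofing→Windows; finish is now 10 weeks.

10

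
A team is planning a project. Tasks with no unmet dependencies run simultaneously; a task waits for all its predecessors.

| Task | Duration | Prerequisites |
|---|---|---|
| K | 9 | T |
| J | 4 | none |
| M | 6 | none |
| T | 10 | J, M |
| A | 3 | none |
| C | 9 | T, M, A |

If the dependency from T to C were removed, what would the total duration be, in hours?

25

Original critical path: M→T→K = 6+10+9 = 25 ⇒ 25 hours.
Without T→C, C's earliest start moves from 16 to 6.
After: M→T→K = 6+10+9 = 25 → 25 hours.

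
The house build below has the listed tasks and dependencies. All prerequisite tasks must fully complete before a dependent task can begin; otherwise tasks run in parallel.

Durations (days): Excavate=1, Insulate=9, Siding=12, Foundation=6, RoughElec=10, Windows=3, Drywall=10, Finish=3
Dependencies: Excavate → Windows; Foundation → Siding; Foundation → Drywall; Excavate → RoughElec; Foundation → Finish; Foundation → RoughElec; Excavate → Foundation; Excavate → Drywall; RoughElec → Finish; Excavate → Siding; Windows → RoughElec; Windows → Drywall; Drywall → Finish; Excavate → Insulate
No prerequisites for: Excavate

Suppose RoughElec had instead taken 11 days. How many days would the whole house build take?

21

As given, the longest chain is Excavate→Foundation→RoughElec→Finish = 1+6+10+3 = 20, so the finish is 20 days.
RoughElec lies on that path, so at 11 days the path becomes 21 days.
The critical path is still Excavate→Foundation→RoughElec→Finish; finish is now 21 days.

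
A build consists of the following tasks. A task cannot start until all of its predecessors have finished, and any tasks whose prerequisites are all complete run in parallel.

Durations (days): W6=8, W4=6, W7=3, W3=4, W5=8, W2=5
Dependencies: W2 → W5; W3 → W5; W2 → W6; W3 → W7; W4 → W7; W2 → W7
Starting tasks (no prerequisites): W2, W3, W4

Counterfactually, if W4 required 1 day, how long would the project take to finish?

Critical path before the change: W2→W5 = 5+8 = 13 giving 13 days.
The longest path through W4 is only 9 days, so W4 has float 4.
The critical path is still W2→W5; finish is now 13 days.

13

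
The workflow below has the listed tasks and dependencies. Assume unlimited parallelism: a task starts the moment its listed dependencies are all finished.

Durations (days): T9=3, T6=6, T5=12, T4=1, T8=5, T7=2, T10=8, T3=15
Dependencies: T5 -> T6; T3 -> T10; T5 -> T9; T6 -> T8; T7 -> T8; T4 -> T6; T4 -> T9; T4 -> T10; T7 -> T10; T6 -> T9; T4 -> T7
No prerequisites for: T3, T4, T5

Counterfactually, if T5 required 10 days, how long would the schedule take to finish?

As given, the longest chain is T5→T6→T8 = 12+6+5 = 23, so the finish is 23 days.
Since T5 is critical, the -2 change carries straight to that chain (now 21 days).
New critical path: T3→T10 = 15+8 = 23 ⇒ 23 days.

23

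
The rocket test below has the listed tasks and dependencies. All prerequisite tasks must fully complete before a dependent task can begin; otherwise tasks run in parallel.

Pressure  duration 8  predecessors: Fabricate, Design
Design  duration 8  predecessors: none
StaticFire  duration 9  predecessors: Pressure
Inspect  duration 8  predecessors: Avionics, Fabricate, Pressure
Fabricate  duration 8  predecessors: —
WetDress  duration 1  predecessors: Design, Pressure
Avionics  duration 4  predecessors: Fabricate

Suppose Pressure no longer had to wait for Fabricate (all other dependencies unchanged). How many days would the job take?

Before: longest chain Design→Pressure→StaticFire = 8+8+9 = 25, finish 25.
Dropping Fabricate→Pressure doesn't change Pressure's earliest start (8); another predecessor still binds.
New critical path: Design→Pressure→StaticFire = 8+8+9 = 25 ⇒ 25 days.

25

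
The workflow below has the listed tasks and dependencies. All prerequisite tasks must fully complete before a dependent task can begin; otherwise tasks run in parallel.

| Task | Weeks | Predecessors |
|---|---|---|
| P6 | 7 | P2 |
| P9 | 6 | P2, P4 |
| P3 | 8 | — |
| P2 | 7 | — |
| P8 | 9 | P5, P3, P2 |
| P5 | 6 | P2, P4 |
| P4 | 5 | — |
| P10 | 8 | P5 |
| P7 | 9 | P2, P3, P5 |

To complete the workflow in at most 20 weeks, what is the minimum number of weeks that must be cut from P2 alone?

2

Current finish: 22 weeks; target: 20.
P2 is on every critical path, so each week cut from P2 cuts the finish by one (this holds down to a finish of 20).
Need 22 − 20 = 2 weeks off P2 → P2 becomes 5 weeks, finish becomes 20.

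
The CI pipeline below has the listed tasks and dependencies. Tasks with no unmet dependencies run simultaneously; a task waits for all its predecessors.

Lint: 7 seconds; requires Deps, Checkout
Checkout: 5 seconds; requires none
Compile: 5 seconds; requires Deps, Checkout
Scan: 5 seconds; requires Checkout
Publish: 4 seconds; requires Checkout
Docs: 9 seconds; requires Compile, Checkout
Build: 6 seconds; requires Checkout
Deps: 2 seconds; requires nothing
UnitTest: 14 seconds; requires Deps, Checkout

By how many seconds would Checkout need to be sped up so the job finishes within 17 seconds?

Current finish: 19 seconds; target: 17.
Checkout is on every critical path, so each second cut from Checkout cuts the finish by one (this holds down to a finish of 16).
Need 19 − 17 = 2 seconds off Checkout → Checkout becomes 3 seconds, finish becomes 17.

2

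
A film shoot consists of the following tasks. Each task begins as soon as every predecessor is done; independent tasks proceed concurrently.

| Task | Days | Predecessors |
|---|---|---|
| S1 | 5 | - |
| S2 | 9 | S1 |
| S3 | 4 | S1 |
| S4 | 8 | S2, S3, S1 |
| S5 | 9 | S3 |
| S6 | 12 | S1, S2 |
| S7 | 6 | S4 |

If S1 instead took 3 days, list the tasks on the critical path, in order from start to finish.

The binding path is S1→S2→S4→S7 = 5+9+8+6 = 28; finish at 28 days.
Since S1 is critical, the -2 change carries straight to that chain (now 26 days).
That remains the longest chain; total 26 days.

S1, S2, S4, S7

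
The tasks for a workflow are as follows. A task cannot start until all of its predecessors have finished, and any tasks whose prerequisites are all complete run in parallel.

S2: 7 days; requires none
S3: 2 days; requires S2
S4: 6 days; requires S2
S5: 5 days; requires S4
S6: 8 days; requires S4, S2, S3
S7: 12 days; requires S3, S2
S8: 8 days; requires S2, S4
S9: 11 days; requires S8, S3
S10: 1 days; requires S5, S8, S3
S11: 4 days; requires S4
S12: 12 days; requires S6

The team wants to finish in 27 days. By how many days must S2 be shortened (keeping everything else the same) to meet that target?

Current finish: 33 days; target: 27.
S2 is on every critical path, so each day cut from S2 cuts the finish by one (this holds down to a finish of 27).
Need 33 − 27 = 6 days off S2 → S2 becomes 1 day, finish becomes 27.

6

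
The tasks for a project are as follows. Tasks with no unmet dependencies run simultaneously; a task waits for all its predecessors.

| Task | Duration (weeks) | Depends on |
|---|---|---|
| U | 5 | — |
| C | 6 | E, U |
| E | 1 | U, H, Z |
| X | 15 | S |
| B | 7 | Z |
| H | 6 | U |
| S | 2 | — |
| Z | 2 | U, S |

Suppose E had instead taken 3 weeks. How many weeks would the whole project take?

20

Actual critical path: U→H→E→C = 5+6+1+6 = 18 ⇒ 18 weeks.
Since E is critical, the +2 change carries straight to that chain (now 20 weeks).
That remains the longest chain; total 20 weeks.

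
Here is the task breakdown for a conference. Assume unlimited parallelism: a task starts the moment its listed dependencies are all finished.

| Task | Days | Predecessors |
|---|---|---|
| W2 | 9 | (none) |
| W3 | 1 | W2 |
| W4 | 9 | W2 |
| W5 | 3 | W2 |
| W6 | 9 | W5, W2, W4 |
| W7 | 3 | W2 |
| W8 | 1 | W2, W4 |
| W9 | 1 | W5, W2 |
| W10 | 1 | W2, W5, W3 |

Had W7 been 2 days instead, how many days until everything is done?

The binding path is W2→W4→W6 = 9+9+9 = 27; finish at 27 days.
The longest path through W7 is only 12 days, so W7 has float 15.
No other chain overtakes it, so the finish is 27 days.

27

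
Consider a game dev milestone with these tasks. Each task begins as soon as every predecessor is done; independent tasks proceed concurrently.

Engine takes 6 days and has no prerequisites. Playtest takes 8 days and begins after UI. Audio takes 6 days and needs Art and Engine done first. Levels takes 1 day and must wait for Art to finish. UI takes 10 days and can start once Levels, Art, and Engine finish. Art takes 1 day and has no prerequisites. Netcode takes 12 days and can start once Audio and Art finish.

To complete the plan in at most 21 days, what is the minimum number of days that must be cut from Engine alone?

Current finish: 24 days; target: 21.
Engine is on every critical path, so each day cut from Engine cuts the finish by one (this holds down to a finish of 20).
Need 24 − 21 = 3 days off Engine → Engine becomes 3 days, finish becomes 21.

3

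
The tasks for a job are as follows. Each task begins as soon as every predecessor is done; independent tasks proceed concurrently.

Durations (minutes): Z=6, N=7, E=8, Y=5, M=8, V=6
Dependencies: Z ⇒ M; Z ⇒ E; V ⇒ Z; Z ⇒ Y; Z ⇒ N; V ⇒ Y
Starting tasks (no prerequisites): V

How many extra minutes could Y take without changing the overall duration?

3

Critical path: V→Z→M = 6+6+8 = 20, so the finish is 20 minutes.
Longest path through Y: 17 minutes (earliest finish 17, latest finish 20).
So Y can slip 20 − 17 = 3 minutes.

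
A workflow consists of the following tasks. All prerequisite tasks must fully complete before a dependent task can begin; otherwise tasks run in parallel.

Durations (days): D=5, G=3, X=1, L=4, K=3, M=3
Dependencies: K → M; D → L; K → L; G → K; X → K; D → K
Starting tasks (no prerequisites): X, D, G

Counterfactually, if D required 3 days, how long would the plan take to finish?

10

Baseline: D→K→L = 5+3+4 = 12 → 12 days.
D lies on that path, so at 3 days the path becomes 10 days.
No other chain overtakes it, so the finish is 10 days.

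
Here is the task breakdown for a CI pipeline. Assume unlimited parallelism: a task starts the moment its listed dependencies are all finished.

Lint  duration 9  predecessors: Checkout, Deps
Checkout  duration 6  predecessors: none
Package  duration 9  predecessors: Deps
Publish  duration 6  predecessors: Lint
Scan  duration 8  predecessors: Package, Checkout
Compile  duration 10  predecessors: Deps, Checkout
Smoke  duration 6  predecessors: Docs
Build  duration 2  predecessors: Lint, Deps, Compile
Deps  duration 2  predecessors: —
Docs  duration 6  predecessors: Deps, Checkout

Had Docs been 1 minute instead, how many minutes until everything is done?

21

As given, the longest chain is Checkout→Lint→Publish = 6+9+6 = 21, so the finish is 21 minutes.
The longest path through Docs is only 18 minutes, so Docs has float 3.
The critical path is still Checkout→Lint→Publish; finish is now 21 minutes.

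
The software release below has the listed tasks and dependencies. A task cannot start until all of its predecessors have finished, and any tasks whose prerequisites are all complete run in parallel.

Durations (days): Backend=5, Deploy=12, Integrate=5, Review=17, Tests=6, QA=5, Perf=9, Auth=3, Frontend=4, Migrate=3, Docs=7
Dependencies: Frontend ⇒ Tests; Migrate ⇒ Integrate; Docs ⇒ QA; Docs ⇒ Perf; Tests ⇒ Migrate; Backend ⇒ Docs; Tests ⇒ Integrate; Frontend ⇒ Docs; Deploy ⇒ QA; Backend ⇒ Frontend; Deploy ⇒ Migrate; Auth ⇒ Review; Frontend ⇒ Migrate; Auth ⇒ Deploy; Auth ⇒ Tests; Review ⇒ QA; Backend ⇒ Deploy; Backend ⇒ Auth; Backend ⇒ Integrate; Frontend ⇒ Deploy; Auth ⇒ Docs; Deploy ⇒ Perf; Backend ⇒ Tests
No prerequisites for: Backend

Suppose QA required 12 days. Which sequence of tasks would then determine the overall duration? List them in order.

Baseline: Backend→Auth→Review→QA = 5+3+17+5 = 30 → 30 days.
Since QA is critical, the +7 change carries straight to that chain (now 37 days).
That remains the longest chain; total 37 days.

Backend, Auth, Review, QA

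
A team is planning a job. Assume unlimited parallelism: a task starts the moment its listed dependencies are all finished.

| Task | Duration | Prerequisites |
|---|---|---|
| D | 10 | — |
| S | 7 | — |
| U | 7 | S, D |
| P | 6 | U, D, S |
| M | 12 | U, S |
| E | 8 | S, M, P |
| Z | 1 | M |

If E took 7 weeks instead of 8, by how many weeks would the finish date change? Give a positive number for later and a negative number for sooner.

The binding path is D→U→M→E = 10+7+12+8 = 37; finish at 37 weeks.
E is on the critical path; changing it to 7 makes that path 36 weeks.
No other chain overtakes it, so the finish is 36 weeks.
Change in finish: 36 − 37 = -1 weeks.

-1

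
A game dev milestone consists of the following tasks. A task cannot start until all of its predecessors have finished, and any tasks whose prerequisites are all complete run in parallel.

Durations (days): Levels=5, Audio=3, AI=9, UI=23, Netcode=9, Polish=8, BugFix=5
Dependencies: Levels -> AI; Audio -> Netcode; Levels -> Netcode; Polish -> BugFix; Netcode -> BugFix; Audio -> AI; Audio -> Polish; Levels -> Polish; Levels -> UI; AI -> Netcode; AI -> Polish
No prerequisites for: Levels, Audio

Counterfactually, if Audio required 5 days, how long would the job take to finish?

Critical path before the change: Levels→AI→Netcode→BugFix = 5+9+9+5 = 28 giving 28 days.
Audio has 2 days of float (longest path through it is 26).
No other chain overtakes it, so the finish is 28 days.

28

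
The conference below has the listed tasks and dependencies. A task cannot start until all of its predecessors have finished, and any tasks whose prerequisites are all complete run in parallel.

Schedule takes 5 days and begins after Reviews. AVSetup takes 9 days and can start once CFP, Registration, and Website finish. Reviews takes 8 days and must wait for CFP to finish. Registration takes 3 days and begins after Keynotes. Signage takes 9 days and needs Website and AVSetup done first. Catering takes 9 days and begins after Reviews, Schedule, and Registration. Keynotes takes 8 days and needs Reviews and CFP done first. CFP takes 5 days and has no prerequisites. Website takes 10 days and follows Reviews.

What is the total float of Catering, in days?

Critical path: CFP→Reviews→Keynotes→Registration→AVSetup→Signage = 5+8+8+3+9+9 = 42, so the finish is 42 days.
The longest chain containing Catering totals 33 days.
Slack of Catering = 33 − 24 = 9 days.

9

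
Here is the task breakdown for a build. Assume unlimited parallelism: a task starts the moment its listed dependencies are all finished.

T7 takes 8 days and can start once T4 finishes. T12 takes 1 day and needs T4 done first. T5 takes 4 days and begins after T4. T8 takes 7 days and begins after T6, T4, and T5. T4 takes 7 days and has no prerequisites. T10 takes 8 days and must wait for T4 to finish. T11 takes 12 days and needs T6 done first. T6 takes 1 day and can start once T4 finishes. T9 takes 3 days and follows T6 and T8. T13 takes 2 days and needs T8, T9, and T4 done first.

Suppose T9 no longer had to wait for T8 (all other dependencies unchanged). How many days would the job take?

Before: longest chain T4→T5→T8→T9→T13 = 7+4+7+3+2 = 23, finish 23.
Without T8→T9, T9's earliest start moves from 18 to 8.
New critical path: T4→T5→T8→T13 = 7+4+7+2 = 20 ⇒ 20 days.

20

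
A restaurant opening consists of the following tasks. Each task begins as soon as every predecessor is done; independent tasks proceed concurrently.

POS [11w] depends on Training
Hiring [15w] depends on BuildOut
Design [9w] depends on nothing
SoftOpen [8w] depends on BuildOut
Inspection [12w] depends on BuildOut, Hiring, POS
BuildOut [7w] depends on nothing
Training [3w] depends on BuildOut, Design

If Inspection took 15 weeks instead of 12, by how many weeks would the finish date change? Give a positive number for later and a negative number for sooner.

3

Actual critical path: Design→Training→POS→Inspection = 9+3+11+12 = 35 ⇒ 35 weeks.
Inspection is on the critical path; changing it to 15 makes that path 38 weeks.
That remains the longest chain; total 38 weeks.
Change in finish: 38 − 35 = +3 weeks.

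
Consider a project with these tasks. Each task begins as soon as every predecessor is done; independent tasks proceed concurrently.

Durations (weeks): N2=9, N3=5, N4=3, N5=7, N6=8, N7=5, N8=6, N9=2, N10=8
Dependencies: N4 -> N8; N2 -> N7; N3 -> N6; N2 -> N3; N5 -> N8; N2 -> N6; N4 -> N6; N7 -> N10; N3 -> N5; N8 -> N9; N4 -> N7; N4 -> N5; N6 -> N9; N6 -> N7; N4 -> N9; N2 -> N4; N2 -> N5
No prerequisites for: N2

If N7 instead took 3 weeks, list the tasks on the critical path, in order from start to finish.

N2, N3, N6, N7, N10

The binding path is N2→N3→N6→N7→N10 = 9+5+8+5+8 = 35; finish at 35 weeks.
Since N7 is critical, the -2 change carries straight to that chain (now 33 weeks).
The critical path is still N2→N3→N6→N7→N10; finish is now 33 weeks.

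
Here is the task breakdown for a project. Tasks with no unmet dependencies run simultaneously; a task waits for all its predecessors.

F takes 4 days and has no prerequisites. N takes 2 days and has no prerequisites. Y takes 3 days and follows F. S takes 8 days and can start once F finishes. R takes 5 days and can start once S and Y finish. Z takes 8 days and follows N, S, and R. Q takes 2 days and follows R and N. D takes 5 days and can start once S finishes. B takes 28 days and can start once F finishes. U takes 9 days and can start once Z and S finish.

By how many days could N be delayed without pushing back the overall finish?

15

F→S→R→Z→U = 4+8+5+8+9 = 34 sets the makespan at 34 days.
The longest chain containing N totals 19 days.
Slack of N = 15 − 0 = 15 days.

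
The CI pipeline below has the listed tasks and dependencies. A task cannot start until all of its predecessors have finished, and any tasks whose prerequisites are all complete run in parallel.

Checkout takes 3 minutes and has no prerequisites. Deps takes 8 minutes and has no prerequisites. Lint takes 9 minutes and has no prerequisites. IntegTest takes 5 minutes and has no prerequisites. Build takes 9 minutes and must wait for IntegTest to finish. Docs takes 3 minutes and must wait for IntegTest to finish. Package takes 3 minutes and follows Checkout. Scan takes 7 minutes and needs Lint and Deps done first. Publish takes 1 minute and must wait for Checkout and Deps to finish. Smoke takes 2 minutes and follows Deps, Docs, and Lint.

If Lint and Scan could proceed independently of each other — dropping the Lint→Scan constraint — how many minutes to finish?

15

Original critical path: Lint→Scan = 9+7 = 16 ⇒ 16 minutes.
Without Lint→Scan, Scan's earliest start moves from 9 to 8.
After: Deps→Scan = 8+7 = 15 → 15 minutes.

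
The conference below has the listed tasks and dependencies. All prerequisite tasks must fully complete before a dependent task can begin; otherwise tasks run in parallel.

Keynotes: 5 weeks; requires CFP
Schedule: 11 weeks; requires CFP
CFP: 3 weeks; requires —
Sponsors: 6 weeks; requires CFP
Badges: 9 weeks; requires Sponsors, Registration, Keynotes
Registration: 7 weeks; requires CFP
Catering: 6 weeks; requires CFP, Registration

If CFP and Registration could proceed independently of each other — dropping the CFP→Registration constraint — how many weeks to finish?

With the dependency in place, CFP→Registration→Badges = 3+7+9 = 19 sets the finish at 19 weeks.
Without CFP→Registration, Registration's earliest start moves from 3 to 0.
The longest chain is now CFP→Sponsors→Badges = 3+6+9 = 18, so the job takes 18 weeks.

18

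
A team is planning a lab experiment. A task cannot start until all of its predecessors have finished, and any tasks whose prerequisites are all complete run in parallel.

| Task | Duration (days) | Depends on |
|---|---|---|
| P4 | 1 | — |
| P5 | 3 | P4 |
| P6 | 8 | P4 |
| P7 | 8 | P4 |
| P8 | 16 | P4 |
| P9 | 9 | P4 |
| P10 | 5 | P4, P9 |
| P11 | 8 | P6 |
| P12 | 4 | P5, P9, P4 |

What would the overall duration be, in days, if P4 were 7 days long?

23

Baseline: P4→P6→P11 = 1+8+8 = 17 → 17 days.
P4 lies on that path, so at 7 days the path becomes 23 days.
That remains the longest chain; total 23 days.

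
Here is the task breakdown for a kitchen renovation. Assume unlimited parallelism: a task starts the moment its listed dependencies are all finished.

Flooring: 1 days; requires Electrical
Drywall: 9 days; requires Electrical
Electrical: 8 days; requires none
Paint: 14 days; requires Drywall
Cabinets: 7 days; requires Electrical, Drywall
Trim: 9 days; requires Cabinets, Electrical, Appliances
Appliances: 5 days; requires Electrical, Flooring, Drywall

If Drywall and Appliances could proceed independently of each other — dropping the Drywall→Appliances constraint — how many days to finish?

Original critical path: Electrical→Drywall→Cabinets→Trim = 8+9+7+9 = 33 ⇒ 33 days.
Without Drywall→Appliances, Appliances's earliest start moves from 17 to 9.
After: Electrical→Drywall→Cabinets→Trim = 8+9+7+9 = 33 → 33 days.

33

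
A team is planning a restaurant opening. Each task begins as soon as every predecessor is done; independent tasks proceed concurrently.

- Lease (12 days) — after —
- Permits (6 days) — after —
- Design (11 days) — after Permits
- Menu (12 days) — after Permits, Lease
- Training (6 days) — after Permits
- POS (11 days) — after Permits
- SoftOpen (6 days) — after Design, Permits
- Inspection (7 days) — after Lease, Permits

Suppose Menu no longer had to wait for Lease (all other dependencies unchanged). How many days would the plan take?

Original critical path: Lease→Menu = 12+12 = 24 ⇒ 24 days.
Without Lease→Menu, Menu's earliest start moves from 12 to 6.
The longest chain is now Permits→Design→SoftOpen = 6+11+6 = 23, so the plan takes 23 days.

23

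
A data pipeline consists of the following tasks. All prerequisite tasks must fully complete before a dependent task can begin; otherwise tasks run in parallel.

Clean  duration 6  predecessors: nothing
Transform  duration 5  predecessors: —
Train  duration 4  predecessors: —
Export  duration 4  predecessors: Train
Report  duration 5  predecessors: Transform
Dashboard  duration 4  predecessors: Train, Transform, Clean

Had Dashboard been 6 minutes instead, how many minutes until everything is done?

12

Actual critical path: Clean→Dashboard = 6+4 = 10 ⇒ 10 minutes.
Since Dashboard is critical, the +2 change carries straight to that chain (now 12 minutes).
No other chain overtakes it, so the finish is 12 minutes.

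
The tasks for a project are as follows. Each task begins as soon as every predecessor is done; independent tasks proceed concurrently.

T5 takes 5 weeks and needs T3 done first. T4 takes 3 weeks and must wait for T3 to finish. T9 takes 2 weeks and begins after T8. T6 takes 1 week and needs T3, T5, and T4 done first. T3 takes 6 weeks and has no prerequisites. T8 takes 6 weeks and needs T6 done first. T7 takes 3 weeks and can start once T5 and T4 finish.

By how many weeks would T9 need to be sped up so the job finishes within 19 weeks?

Current finish: 20 weeks; target: 19.
T9 is on every critical path, so each week cut from T9 cuts the finish by one (this holds down to a finish of 19).
Need 20 − 19 = 1 week off T9 → T9 becomes 1 week, finish becomes 19.

1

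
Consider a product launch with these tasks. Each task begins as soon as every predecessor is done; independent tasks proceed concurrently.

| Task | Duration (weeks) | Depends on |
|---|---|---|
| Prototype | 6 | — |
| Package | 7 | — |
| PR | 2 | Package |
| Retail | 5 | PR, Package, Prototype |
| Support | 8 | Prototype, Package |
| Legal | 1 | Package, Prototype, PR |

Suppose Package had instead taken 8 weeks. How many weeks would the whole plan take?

Actual critical path: Package→Support = 7+8 = 15 ⇒ 15 weeks.
Package lies on that path, so at 8 weeks the path becomes 16 weeks.
No other chain overtakes it, so the finish is 16 weeks.

16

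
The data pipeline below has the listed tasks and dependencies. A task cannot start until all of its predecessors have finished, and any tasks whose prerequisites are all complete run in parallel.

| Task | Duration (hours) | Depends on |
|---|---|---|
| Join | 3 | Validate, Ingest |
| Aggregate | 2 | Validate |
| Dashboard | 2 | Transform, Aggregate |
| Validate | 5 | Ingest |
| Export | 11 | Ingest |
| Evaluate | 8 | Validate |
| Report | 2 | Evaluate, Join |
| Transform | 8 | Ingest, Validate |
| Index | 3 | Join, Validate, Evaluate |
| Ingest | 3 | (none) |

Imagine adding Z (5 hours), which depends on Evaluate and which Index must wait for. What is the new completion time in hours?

24

Originally the schedule takes 19 hours.
With Z inserted, Index now waits for max(Join, Validate, Evaluate, Z).
New critical path: Ingest→Validate→Evaluate→Z→Index = 3+5+8+5+3 = 24 ⇒ 24 hours.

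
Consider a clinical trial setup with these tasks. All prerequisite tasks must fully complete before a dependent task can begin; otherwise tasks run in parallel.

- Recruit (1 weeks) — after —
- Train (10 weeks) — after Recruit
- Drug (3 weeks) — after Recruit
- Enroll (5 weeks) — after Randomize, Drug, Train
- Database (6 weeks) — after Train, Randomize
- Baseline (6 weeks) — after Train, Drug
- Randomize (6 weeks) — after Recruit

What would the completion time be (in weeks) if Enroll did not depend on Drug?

17

Before: longest chain Recruit→Train→Baseline = 1+10+6 = 17, finish 17.
Dropping Drug→Enroll doesn't change Enroll's earliest start (11); another predecessor still binds.
After: Recruit→Train→Baseline = 1+10+6 = 17 → 17 weeks.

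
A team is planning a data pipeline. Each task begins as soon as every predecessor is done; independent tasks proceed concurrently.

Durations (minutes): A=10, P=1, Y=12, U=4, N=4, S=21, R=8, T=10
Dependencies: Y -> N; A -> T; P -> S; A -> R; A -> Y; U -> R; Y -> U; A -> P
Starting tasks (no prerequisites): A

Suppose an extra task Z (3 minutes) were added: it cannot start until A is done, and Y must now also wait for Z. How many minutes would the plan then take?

Originally the plan takes 34 minutes.
With Z inserted, Y now waits for max(A, Z).
New critical path: A→Z→Y→U→R = 10+3+12+4+8 = 37 ⇒ 37 minutes.

37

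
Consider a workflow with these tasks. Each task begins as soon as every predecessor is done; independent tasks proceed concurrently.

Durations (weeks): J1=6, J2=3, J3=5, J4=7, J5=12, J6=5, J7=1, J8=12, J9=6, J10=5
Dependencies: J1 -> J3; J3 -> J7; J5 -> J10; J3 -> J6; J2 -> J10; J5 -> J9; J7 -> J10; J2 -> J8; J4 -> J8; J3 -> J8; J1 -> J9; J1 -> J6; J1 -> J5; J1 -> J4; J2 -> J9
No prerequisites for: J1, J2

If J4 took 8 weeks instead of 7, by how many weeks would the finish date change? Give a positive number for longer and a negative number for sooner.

Actual critical path: J1→J4→J8 = 6+7+12 = 25 ⇒ 25 weeks.
J4 lies on that path, so at 8 weeks the path becomes 26 weeks.
The critical path is still J1→J4→J8; finish is now 26 weeks.
Change in finish: 26 − 25 = +1 weeks.

1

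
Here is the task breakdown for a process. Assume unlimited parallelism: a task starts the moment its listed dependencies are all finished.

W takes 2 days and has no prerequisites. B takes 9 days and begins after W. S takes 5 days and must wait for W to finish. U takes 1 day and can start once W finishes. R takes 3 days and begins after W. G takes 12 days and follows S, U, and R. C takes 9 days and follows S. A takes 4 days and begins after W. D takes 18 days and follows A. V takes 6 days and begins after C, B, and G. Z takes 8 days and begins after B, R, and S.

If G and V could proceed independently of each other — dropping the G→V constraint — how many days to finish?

Original critical path: W→S→G→V = 2+5+12+6 = 25 ⇒ 25 days.
Without G→V, V's earliest start moves from 19 to 16.
The longest chain is now W→A→D = 2+4+18 = 24, so the plan takes 24 days.

24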